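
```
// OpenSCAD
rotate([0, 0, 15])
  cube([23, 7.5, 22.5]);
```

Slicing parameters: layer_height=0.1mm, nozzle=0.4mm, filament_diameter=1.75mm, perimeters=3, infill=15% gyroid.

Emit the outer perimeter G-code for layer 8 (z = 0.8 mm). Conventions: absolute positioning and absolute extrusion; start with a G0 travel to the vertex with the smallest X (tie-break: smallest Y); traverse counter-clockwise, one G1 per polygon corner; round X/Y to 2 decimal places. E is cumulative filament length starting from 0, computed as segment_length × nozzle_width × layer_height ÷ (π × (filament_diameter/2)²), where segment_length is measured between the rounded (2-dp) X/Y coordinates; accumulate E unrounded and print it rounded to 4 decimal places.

At z = 0.8 mm: the cube (footprint 23×7.5) is included at this height; (whole slice rotated 15° about Z — lengths, areas and connectivity unchanged). The outline is a single polygon with 4 vertices. Extrusion per mm of travel: 0.4 × 0.1 / (π × 0.875²) = 0.016630. Accumulating E over each segment gives final E = 1.0146.

G0 X-1.94 Y7.24 Z0.80
G1 X0.00 Y0.00 E0.1246
G1 X22.22 Y5.95 E0.5072
G1 X20.28 Y13.20 E0.6320
G1 X-1.94 Y7.24 E1.0146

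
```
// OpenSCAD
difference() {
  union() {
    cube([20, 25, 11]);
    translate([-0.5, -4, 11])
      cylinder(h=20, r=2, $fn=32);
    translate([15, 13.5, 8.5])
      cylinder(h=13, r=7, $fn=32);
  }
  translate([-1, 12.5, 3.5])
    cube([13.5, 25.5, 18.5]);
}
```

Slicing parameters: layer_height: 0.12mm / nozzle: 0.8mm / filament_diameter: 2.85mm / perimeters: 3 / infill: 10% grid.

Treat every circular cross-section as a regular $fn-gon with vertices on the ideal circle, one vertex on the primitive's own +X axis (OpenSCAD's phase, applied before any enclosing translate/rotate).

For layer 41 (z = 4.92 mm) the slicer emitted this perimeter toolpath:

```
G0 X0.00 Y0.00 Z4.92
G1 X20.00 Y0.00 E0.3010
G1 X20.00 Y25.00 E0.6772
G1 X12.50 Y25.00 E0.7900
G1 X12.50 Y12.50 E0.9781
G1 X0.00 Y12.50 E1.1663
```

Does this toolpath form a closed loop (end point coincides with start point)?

no

Start point (G0): (0.00, 0.00). End point (last G1): the path does not return to the start — open.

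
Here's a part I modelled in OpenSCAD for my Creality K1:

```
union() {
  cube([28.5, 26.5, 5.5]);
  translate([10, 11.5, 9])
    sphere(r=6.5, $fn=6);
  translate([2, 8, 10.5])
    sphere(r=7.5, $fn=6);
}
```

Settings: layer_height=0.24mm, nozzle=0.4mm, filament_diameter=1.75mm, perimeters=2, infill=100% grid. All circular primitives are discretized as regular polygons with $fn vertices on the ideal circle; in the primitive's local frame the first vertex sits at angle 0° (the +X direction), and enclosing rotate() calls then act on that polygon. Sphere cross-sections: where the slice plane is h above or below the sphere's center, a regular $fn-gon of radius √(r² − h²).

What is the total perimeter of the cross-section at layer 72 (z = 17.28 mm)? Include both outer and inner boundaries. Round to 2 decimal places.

19.24 mm

At z = 17.28 mm: the cube is absent (z outside [0, 5.5]); the sphere at (10, 11.5) does not reach this height (|z−center|=8.280 > r=6.5); the r=7.5 sphere at (2, 8) slices to a regular 6-gon of circumradius 3.206 (√(r²−h²) with h=6.78 from center) (perimeter = 2·6·3.206·sin(180°/6) = 19.24 mm); Combining (union): only the r=7.5 sphere at (2, 8) is present, so the union is just that shape — boundary = 19.24 mm. Overall, the cross-section is a single solid region. Total boundary length (outer) = 19.24 mm.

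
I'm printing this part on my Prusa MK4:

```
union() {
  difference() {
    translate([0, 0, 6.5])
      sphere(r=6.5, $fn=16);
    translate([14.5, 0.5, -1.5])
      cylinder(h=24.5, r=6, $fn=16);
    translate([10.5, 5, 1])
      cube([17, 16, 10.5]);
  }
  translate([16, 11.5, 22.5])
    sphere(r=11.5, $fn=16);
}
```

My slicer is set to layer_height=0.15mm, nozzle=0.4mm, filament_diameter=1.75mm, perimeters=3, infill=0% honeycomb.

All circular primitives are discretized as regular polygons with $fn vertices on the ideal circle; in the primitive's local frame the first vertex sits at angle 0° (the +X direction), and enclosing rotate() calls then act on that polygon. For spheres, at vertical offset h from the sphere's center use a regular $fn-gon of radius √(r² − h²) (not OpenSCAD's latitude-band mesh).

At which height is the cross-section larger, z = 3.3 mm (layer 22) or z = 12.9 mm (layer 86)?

layer 86 (z = 12.9 mm)

Layer 22 (z = 3.3): the sphere: section is a regular 16-gon, circumradius = √(r²−h²) = √(6.5²−3.2²) = 5.658 (area = (16/2)·5.658²·sin(360°/16) = 98.00 mm²); the r=6 cylinder at (14.5, 0.5) gives a regular 16-gon of circumradius 6 (constant along its height) (area = (16/2)·6.000²·sin(360°/16) = 110.21 mm²); the cube at (10.5, 5) is present — its section is the full 17×16 rectangle (area 272.00 mm²); After the difference (first − rest): starting from the r=6.5 sphere (98.00 mm²), the r=6 cylinder at (14.5, 0.5) misses the remaining region (no effect); the 17×16 cube at (10.5, 5) misses the remaining region (no effect) — area = 98.00 mm²; the sphere at (16, 11.5) is absent (|z−center|=19.200 > r=11.5); Taking the union: only the result so far is present, so the union is just that shape — area = 98.00 mm². So its area = 98.00 mm². Layer 86 (z = 12.9): the sphere: section is a regular 16-gon, circumradius = √(r²−h²) = √(6.5²−6.4²) = 1.136 (area = (16/2)·1.136²·sin(360°/16) = 3.95 mm²); the cylinder at (14.5, 0.5): section is a regular 16-gon, circumradius r=6 (area = (16/2)·6.000²·sin(360°/16) = 110.21 mm²); the cube at (10.5, 5) does not reach this height (z outside [1, 11.5]); After the difference (first − rest): starting from the r=6.5 sphere (3.95 mm²), the r=6 cylinder at (14.5, 0.5) misses the remaining region (no effect) — area = 3.95 mm²; the sphere at (16, 11.5): section is a regular 16-gon, circumradius = √(r²−h²) = √(11.5²−9.6²) = 6.332 (area = (16/2)·6.332²·sin(360°/16) = 122.73 mm²); Taking the union: the 2 present regions are separate (no shared area or edge), so areas and boundary lengths simply add and each stays a separate island — area = 126.68 mm². So its area = 126.68 mm². Layer 86 is larger (126.68 vs 98.00 mm²).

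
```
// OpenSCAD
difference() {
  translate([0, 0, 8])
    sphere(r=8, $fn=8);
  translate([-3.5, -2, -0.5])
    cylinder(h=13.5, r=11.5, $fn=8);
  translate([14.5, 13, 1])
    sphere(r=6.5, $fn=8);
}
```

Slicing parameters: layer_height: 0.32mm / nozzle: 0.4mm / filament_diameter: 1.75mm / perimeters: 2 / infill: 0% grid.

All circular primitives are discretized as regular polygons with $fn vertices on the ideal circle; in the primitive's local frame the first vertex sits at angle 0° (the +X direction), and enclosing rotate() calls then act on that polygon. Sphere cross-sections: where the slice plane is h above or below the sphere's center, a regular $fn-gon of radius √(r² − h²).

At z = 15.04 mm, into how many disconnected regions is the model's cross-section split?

1

At z = 15.04 mm: the r=8 sphere contributes a regular 8-gon of circumradius √(8²−7.04²) = 3.800; the cylinder at (-3.5, -2) is absent (z outside [-0.5, 13]); the sphere at (14.5, 13) is absent (|z−center|=14.040 > r=6.5); After the difference (first − rest): none of the subtracted shapes is present at this height, so the r=8 sphere is unchanged — 1 connected region. The result has 1 disconnected region.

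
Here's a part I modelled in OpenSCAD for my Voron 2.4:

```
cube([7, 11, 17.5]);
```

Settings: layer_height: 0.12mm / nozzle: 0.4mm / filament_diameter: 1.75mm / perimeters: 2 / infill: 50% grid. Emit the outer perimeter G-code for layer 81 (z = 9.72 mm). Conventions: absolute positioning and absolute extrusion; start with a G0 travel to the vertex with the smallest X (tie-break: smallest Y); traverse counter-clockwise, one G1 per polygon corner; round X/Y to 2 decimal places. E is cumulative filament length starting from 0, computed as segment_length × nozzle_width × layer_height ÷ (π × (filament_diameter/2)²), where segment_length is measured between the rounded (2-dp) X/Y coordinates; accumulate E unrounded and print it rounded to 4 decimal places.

At z = 9.72 mm: the cube is present — its section is the full 7×11 rectangle. The outline is a single polygon with 4 vertices. Extrusion per mm of travel: 0.4 × 0.12 / (π × 0.875²) = 0.019956. Accumulating E over each segment gives final E = 0.7184.

G0 X0.00 Y0.00 Z9.72
G1 X7.00 Y0.00 E0.1397
G1 X7.00 Y11.00 E0.3592
G1 X0.00 Y11.00 E0.4989
G1 X0.00 Y0.00 E0.7184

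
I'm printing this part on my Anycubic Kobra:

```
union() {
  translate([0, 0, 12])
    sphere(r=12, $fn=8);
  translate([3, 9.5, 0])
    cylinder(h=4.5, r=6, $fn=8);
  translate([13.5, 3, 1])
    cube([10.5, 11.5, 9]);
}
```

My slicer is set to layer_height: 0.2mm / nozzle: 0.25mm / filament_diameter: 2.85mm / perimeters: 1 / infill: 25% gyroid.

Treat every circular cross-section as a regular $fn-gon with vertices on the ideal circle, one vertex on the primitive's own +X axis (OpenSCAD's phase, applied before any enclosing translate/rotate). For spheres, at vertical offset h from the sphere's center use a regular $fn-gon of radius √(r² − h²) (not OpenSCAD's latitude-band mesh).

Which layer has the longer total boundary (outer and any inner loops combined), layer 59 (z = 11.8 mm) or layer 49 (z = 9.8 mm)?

Layer 59 (z = 11.8): the r=12 sphere contributes a regular 8-gon of circumradius √(12²−0.2²) = 11.998 (perimeter = 2·8·11.998·sin(180°/8) = 73.47 mm); the cylinder at (3, 9.5) does not reach this height (z outside [0, 4.5]); the cube at (13.5, 3) is not intersected at this z (z outside [1, 10]); Combining (union): only the r=12 sphere is present, so the union is just that shape — boundary = 73.47 mm. So its perimeter = 73.47 mm. Layer 49 (z = 9.8): the r=12 sphere contributes a regular 8-gon of circumradius √(12²−2.2²) = 11.797 (perimeter = 2·8·11.797·sin(180°/8) = 72.23 mm); the cylinder at (3, 9.5) is not intersected at this z (z outside [0, 4.5]); the cube at (13.5, 3) is present — its section is the full 10.5×11.5 rectangle (perimeter 44.00 mm); Taking the union: the 2 present regions are separate (no shared area or edge), so areas and boundary lengths simply add and each stays a separate island — boundary = 116.23 mm. So its perimeter = 116.23 mm. Layer 49 is larger (116.23 vs 73.47 mm).

layer 49 (z = 9.8 mm)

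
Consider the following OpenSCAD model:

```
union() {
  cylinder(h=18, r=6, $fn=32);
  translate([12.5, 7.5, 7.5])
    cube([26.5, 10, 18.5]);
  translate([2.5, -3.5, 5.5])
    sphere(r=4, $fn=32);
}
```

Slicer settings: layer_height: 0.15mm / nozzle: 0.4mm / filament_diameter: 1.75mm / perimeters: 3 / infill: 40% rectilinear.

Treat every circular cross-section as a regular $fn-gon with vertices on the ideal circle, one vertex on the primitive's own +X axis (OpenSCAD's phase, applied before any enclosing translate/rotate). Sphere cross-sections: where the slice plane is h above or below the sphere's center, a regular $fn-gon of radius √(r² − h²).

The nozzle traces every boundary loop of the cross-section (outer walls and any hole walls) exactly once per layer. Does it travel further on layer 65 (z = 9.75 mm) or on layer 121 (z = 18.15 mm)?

layer 65 (z = 9.75 mm)

Layer 65 (z = 9.75): the r=6 cylinder contributes a regular 32-gon of circumradius 6 (perimeter = 2·32·6.000·sin(180°/32) = 37.64 mm); the 26.5×10 cube at (12.5, 7.5) contributes its full rectangle (perimeter 73.00 mm); the sphere at (2.5, -3.5) is not intersected at this z (|z−center|=4.250 > r=4); Taking the union: the 2 present regions are separate (no shared area or edge), so areas and boundary lengths simply add and each stays a separate island — boundary = 110.64 mm. So its perimeter = 110.64 mm. Layer 121 (z = 18.15): the cylinder is absent (z outside [0, 18]); the cube at (12.5, 7.5) is present — its section is the full 26.5×10 rectangle (perimeter 73.00 mm); the sphere at (2.5, -3.5) is absent (|z−center|=12.650 > r=4); Taking the union: only the 26.5×10 cube at (12.5, 7.5) is present, so the union is just that shape — boundary = 73.00 mm. So its perimeter = 73.00 mm. Layer 65 is larger (110.64 vs 73.00 mm).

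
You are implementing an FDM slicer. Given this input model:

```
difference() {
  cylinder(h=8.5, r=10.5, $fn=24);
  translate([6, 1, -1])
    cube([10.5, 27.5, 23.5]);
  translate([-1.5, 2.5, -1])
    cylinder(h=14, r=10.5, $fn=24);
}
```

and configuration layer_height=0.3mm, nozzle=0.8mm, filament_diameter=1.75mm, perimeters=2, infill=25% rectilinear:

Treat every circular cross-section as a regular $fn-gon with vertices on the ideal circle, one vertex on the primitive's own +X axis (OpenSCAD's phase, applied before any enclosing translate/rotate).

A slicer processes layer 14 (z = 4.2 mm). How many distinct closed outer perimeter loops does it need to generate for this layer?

1

At z = 4.2 mm: the r=10.5 cylinder gives a regular 24-gon of circumradius 10.5 (constant along its height); the cube at (6, 1) is present — its section is the full 10.5×27.5 rectangle; the r=10.5 cylinder at (-1.5, 2.5) gives a regular 24-gon of circumradius 10.5 (constant along its height); Subtracting the remaining from the first: starting from the r=10.5 cylinder, the 10.5×27.5 cube at (6, 1) partially overlaps it — only the 22.16 mm² overlap (of its 288.75 mm²) is removed, clipping the outline; the r=10.5 cylinder at (-1.5, 2.5) partially overlaps it — only the 264.26 mm² overlap (of its 342.42 mm²) is removed, clipping the outline — 1 connected region. The result has 1 disconnected region.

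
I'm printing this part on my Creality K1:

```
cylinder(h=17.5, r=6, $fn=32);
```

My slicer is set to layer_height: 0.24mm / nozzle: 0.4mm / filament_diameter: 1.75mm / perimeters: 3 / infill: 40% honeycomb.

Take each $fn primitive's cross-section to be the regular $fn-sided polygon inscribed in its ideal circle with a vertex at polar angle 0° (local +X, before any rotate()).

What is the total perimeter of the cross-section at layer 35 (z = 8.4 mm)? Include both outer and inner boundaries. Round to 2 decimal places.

37.64 mm

At z = 8.4 mm: the r=6 cylinder gives a regular 32-gon of circumradius 6 (constant along its height) (perimeter = 2·32·6.000·sin(180°/32) = 37.64 mm). Overall, the cross-section is a single solid region. Total boundary length (outer) = 37.64 mm.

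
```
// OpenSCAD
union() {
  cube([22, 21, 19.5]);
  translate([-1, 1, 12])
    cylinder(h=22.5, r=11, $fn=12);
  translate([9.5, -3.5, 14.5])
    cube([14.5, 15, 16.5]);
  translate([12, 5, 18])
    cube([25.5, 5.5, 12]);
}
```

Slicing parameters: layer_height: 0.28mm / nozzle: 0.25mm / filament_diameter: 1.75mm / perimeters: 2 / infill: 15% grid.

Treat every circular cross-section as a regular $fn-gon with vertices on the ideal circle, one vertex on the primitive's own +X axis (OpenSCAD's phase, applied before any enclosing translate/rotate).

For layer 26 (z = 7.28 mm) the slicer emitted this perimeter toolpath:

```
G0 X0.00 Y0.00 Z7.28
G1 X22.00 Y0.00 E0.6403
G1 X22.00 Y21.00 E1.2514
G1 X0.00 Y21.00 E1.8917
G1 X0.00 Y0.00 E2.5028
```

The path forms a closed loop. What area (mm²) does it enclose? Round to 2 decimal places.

462.00 mm²

Apply the shoelace formula to the sequence of (X, Y) vertices; enclosed area = 462.00 mm².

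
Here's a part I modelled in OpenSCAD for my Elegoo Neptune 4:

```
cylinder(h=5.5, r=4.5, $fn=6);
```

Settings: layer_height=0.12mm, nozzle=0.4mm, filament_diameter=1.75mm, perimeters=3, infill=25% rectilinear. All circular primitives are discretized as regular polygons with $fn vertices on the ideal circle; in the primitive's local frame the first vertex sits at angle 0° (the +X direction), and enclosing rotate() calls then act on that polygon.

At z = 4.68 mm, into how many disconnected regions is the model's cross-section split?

1

At z = 4.68 mm: the cylinder: section is a regular 6-gon, circumradius r=4.5. The result has 1 disconnected region.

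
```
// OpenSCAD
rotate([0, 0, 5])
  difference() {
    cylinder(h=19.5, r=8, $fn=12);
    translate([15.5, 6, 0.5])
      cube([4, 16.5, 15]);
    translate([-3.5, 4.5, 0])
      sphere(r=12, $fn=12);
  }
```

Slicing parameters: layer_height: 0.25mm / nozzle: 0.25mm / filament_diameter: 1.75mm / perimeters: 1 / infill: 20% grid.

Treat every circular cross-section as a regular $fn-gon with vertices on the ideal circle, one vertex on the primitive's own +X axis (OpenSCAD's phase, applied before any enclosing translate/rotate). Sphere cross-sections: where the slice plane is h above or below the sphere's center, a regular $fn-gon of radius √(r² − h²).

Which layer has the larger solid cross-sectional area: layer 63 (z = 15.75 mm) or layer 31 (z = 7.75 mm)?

Layer 63 (z = 15.75): the r=8 cylinder gives a regular 12-gon of circumradius 8 (constant along its height) (area = (12/2)·8.000²·sin(360°/12) = 192.00 mm²); the cube at (15.5, 6) is absent (z outside [0.5, 15.5]); the sphere at (-3.5, 4.5) does not reach this height (|z−center|=15.750 > r=12); After the difference (first − rest): none of the subtracted shapes is present at this height, so the r=8 cylinder is unchanged — area = 192.00 mm²; (rotated 5° about Z; rotation is an isometry so areas/perimeters/island counts are preserved). So its area = 192.00 mm². Layer 31 (z = 7.75): the cylinder: section is a regular 12-gon, circumradius r=8 (area = (12/2)·8.000²·sin(360°/12) = 192.00 mm²); the cube at (15.5, 6) is present — its section is the full 4×16.5 rectangle (area 66.00 mm²); the r=12 sphere at (-3.5, 4.5) slices to a regular 12-gon of circumradius 9.162 (√(r²−h²) with h=7.75 from center) (area = (12/2)·9.162²·sin(360°/12) = 251.81 mm²); After the difference (first − rest): starting from the r=8 cylinder (192.00 mm²), the 4×16.5 cube at (15.5, 6) misses the remaining region (no effect); the r=12 sphere at (-3.5, 4.5) partially overlaps it — only the 126.15 mm² overlap (of its 251.81 mm²) is removed, clipping the outline — area = 65.85 mm²; (rotated 5° about Z; rotation is an isometry so areas/perimeters/island counts are preserved). So its area = 65.85 mm². Layer 63 is larger (192.00 vs 65.85 mm²).

layer 63 (z = 15.75 mm)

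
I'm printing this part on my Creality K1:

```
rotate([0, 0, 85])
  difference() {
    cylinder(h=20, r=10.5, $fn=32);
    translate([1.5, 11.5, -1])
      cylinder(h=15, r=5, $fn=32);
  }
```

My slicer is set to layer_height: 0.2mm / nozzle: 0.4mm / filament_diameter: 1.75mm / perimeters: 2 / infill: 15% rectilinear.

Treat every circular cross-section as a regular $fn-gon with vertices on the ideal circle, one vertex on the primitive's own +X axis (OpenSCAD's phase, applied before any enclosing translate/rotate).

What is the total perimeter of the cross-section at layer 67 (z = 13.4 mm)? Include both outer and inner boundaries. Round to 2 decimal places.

At z = 13.4 mm: the cylinder: section is a regular 32-gon, circumradius r=10.5 (perimeter = 2·32·10.500·sin(180°/32) = 65.87 mm); the cylinder at (1.5, 11.5): section is a regular 32-gon, circumradius r=5 (perimeter = 2·32·5.000·sin(180°/32) = 31.37 mm); Subtracting the remaining from the first: starting from the r=10.5 cylinder, the r=5 cylinder at (1.5, 11.5) partially overlaps it — only the 24.45 mm² overlap (of its 78.04 mm²) is removed, clipping the outline — boundary = 67.80 mm; (rotated 85° about Z; rotation is an isometry so areas/perimeters/island counts are preserved). Overall, the cross-section is a single solid region. Total boundary length (outer) = 67.80 mm.

67.80 mm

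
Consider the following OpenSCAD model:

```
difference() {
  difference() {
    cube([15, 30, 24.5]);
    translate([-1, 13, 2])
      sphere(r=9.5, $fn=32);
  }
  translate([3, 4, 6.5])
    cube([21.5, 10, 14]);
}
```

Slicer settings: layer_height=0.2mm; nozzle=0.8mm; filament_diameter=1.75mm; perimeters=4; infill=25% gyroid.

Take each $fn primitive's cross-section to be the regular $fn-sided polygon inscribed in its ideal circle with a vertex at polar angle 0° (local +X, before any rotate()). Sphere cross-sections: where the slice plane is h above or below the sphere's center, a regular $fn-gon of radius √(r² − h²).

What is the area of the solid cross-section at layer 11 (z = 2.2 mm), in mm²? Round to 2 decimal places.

328.10 mm²

At z = 2.2 mm: the 15×30 cube contributes its full rectangle (area 450.00 mm²); the r=9.5 sphere at (-1, 13) contributes a regular 32-gon of circumradius √(9.5²−0.2²) = 9.498 (area = (32/2)·9.498²·sin(360°/32) = 281.59 mm²); Subtracting the remaining from the first: starting from the 15×30 cube (450.00 mm²), the r=9.5 sphere at (-1, 13) partially overlaps it — only the 121.90 mm² overlap (of its 281.59 mm²) is removed, clipping the outline — area = 328.10 mm²; the cube at (3, 4) does not reach this height (z outside [6.5, 20.5]); Taking the first minus the rest: none of the subtracted shapes is present at this height, so that combined region is unchanged — area = 328.10 mm². Overall, the cross-section is a single solid region. Net area = 328.10 mm².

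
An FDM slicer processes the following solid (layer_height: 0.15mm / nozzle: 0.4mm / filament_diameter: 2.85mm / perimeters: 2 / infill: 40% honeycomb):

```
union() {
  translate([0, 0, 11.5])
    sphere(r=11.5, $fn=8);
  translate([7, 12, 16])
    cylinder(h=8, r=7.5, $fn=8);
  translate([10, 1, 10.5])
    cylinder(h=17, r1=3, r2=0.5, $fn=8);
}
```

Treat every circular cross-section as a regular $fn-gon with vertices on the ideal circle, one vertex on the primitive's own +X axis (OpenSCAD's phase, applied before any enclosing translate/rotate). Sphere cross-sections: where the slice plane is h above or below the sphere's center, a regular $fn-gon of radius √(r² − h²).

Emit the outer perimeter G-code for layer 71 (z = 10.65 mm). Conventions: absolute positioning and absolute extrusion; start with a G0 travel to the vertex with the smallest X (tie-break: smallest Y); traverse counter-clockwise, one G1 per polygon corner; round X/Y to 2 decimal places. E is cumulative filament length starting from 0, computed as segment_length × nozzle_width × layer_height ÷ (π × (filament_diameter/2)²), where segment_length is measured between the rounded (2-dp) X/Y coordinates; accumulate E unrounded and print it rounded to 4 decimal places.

G0 X-11.47 Y0.00 Z10.65
G1 X-8.11 Y-8.11 E0.0826
G1 X0.00 Y-11.47 E0.1651
G1 X8.11 Y-8.11 E0.2477
G1 X10.78 Y-1.65 E0.3134
G1 X12.11 Y-1.11 E0.3269
G1 X12.98 Y1.00 E0.3484
G1 X12.11 Y3.11 E0.3699
G1 X10.00 Y3.98 E0.3913
G1 X9.85 Y3.91 E0.3929
G1 X8.11 Y8.11 E0.4356
G1 X0.00 Y11.47 E0.5182
G1 X-8.11 Y8.11 E0.6008
G1 X-11.47 Y0.00 E0.6833

At z = 10.65 mm: the r=11.5 sphere contributes a regular 8-gon of circumradius √(11.5²−0.85²) = 11.469; the cylinder at (7, 12) is absent (z outside [16, 24]); the cone at (10, 1): at t=0.009 of its height the radius interpolates to r₁+(r₂−r₁)t = 2.978, giving a regular 8-gon of that circumradius; Combining (union): the regions partially overlap (shared area 17.10 mm²), so overlapping operands fuse into one piece — 1 connected region. The outline is a single polygon with 13 vertices. Extrusion per mm of travel: 0.4 × 0.15 / (π × 1.425²) = 0.009405. Accumulating E over each segment gives final E = 0.6833.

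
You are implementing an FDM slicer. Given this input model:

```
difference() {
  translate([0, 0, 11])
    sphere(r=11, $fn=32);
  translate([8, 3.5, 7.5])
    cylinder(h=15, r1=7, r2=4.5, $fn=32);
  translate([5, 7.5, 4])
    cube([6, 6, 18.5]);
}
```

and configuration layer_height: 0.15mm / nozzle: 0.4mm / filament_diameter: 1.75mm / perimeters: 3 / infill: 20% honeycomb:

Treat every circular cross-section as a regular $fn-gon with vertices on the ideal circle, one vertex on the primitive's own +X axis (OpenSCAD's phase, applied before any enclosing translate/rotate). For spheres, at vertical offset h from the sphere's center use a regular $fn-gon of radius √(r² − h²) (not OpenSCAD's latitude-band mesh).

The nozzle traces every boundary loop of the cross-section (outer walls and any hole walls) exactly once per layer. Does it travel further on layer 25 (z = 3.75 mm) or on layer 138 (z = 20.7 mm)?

layer 25 (z = 3.75 mm)

Layer 25 (z = 3.75): the r=11 sphere contributes a regular 32-gon of circumradius √(11²−7.25²) = 8.273 (perimeter = 2·32·8.273·sin(180°/32) = 51.90 mm); the cone at (8, 3.5) is absent (z outside [7.5, 22.5]); the cube at (5, 7.5) is not intersected at this z (z outside [4, 22.5]); Subtracting the remaining from the first: none of the subtracted shapes is present at this height, so the r=11 sphere is unchanged — boundary = 51.90 mm. So its perimeter = 51.90 mm. Layer 138 (z = 20.7): the r=11 sphere slices to a regular 32-gon of circumradius 5.187 (√(r²−h²) with h=9.7 from center) (perimeter = 2·32·5.187·sin(180°/32) = 32.54 mm); the cone at (8, 3.5) contributes a regular 32-gon of circumradius 4.800 (interpolated between r1=7 and r2=4.5 at t=0.880) (perimeter = 2·32·4.800·sin(180°/32) = 30.11 mm); the cube at (5, 7.5) is present — its section is the full 6×6 rectangle (perimeter 24.00 mm); After the difference (first − rest): starting from the r=11 sphere, the cone at (8, 3.5) partially overlaps it — only the 3.95 mm² overlap (of its 71.92 mm²) is removed, clipping the outline; the 6×6 cube at (5, 7.5) misses the remaining region (no effect) — boundary = 32.57 mm. So its perimeter = 32.57 mm. Layer 25 is larger (51.90 vs 32.57 mm).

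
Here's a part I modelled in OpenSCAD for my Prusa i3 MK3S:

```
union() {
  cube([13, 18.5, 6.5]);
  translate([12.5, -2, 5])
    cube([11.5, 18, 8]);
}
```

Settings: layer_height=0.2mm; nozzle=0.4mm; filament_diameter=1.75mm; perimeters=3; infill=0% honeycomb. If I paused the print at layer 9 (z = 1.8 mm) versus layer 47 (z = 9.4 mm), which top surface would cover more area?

Layer 9 (z = 1.8): the 13×18.5 cube contributes its full rectangle (area 240.50 mm²); the cube at (12.5, -2) is not intersected at this z (z outside [5, 13]); Merging all regions: only the 13×18.5 cube is present, so the union is just that shape — area = 240.50 mm². So its area = 240.50 mm². Layer 47 (z = 9.4): the cube does not reach this height (z outside [0, 6.5]); the 11.5×18 cube at (12.5, -2) contributes its full rectangle (area 207.00 mm²); Merging all regions: only the 11.5×18 cube at (12.5, -2) is present, so the union is just that shape — area = 207.00 mm². So its area = 207.00 mm². Layer 9 is larger (240.50 vs 207.00 mm²).

layer 9 (z = 1.8 mm)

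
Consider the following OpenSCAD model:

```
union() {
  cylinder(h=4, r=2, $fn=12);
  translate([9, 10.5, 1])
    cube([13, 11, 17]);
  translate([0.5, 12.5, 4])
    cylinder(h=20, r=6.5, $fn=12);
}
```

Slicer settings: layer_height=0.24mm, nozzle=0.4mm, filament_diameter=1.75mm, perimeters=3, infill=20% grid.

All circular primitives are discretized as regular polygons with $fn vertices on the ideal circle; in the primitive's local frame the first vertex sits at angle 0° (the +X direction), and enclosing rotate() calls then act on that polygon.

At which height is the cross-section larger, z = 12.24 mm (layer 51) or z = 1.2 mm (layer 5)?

Layer 51 (z = 12.24): the cylinder is not intersected at this z (z outside [0, 4]); the cube at (9, 10.5) is present — its section is the full 13×11 rectangle (area 143.00 mm²); the r=6.5 cylinder at (0.5, 12.5) contributes a regular 12-gon of circumradius 6.5 (area = (12/2)·6.500²·sin(360°/12) = 126.75 mm²); Taking the union: the 2 present regions are separate (no shared area or edge), so areas and boundary lengths simply add and each stays a separate island — area = 269.75 mm². So its area = 269.75 mm². Layer 5 (z = 1.2): the r=2 cylinder gives a regular 12-gon of circumradius 2 (constant along its height) (area = (12/2)·2.000²·sin(360°/12) = 12.00 mm²); the 13×11 cube at (9, 10.5) contributes its full rectangle (area 143.00 mm²); the cylinder at (0.5, 12.5) is not intersected at this z (z outside [4, 24]); Taking the union: the 2 present regions are separate (no shared area or edge), so areas and boundary lengths simply add and each stays a separate island — area = 155.00 mm². So its area = 155.00 mm². Layer 51 is larger (269.75 vs 155.00 mm²).

layer 51 (z = 12.24 mm)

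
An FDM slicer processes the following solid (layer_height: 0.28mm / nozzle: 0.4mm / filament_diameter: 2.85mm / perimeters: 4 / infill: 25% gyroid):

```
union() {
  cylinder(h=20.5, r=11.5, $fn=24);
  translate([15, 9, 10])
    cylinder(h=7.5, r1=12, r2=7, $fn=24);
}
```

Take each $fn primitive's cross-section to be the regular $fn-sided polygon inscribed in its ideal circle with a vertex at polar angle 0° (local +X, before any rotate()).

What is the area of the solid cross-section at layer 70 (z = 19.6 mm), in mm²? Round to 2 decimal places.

At z = 19.6 mm: the r=11.5 cylinder contributes a regular 24-gon of circumradius 11.5 (area = (24/2)·11.500²·sin(360°/24) = 410.75 mm²); the cone at (15, 9) is absent (z outside [10, 17.5]); Merging all regions: only the r=11.5 cylinder is present, so the union is just that shape — area = 410.75 mm². Overall, the cross-section is a single solid region. Net area = 410.75 mm².

410.75 mm²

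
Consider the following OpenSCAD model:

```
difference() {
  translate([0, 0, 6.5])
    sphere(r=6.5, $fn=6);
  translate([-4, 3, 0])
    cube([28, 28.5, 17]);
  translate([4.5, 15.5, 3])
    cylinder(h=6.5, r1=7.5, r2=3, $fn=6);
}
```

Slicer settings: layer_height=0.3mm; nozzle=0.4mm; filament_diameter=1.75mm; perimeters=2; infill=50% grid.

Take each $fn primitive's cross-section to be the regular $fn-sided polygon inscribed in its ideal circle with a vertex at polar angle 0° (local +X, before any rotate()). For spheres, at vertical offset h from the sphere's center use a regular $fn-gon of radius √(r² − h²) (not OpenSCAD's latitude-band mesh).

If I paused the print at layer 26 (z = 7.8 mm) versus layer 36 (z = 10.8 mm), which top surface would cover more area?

layer 26 (z = 7.8 mm)

Layer 26 (z = 7.8): the r=6.5 sphere slices to a regular 6-gon of circumradius 6.369 (√(r²−h²) with h=1.3 from center) (area = (6/2)·6.369²·sin(360°/6) = 105.38 mm²); the cube at (-4, 3) is present — its section is the full 28×28.5 rectangle (area 798.00 mm²); the cone at (4.5, 15.5) contributes a regular 6-gon of circumradius 4.177 (interpolated between r1=7.5 and r2=3 at t=0.738) (area = (6/2)·4.177²·sin(360°/6) = 45.33 mm²); After the difference (first − rest): starting from the r=6.5 sphere (105.38 mm²), the 28×28.5 cube at (-4, 3) partially overlaps it — only the 19.32 mm² overlap (of its 798.00 mm²) is removed, clipping the outline; the cone at (4.5, 15.5) misses the remaining region (no effect) — area = 86.06 mm². So its area = 86.06 mm². Layer 36 (z = 10.8): the sphere: section is a regular 6-gon, circumradius = √(r²−h²) = √(6.5²−4.3²) = 4.874 (area = (6/2)·4.874²·sin(360°/6) = 61.73 mm²); the cube at (-4, 3) (footprint 28×28.5) is included at this height (area 798.00 mm²); the cone at (4.5, 15.5) is not intersected at this z (z outside [3, 9.5]); After the difference (first − rest): starting from the r=6.5 sphere (61.73 mm²), the 28×28.5 cube at (-4, 3) partially overlaps it — only the 6.81 mm² overlap (of its 798.00 mm²) is removed, clipping the outline — area = 54.92 mm². So its area = 54.92 mm². Layer 26 is larger (86.06 vs 54.92 mm²).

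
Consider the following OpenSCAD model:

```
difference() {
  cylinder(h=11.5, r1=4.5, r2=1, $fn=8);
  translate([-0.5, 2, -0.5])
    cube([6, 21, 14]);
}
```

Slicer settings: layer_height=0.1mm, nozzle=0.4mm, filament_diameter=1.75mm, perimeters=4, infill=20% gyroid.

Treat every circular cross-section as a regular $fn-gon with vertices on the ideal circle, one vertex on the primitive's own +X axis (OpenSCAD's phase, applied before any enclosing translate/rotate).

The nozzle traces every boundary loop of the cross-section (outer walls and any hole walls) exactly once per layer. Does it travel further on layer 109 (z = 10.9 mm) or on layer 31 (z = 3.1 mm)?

layer 31 (z = 3.1 mm)

Layer 109 (z = 10.9): the cone: at t=0.948 of its height the radius interpolates to r₁+(r₂−r₁)t = 1.183, giving a regular 8-gon of that circumradius (perimeter = 2·8·1.183·sin(180°/8) = 7.24 mm); the 6×21 cube at (-0.5, 2) contributes its full rectangle (perimeter 54.00 mm); After the difference (first − rest): starting from the cone, the 6×21 cube at (-0.5, 2) misses the remaining region (no effect) — boundary = 7.24 mm. So its perimeter = 7.24 mm. Layer 31 (z = 3.1): the cone contributes a regular 8-gon of circumradius 3.557 (interpolated between r1=4.5 and r2=1 at t=0.270) (perimeter = 2·8·3.557·sin(180°/8) = 21.78 mm); the 6×21 cube at (-0.5, 2) contributes its full rectangle (perimeter 54.00 mm); Subtracting the remaining from the first: starting from the cone, the 6×21 cube at (-0.5, 2) partially overlaps it — only the 3.39 mm² overlap (of its 126.00 mm²) is removed, clipping the outline — boundary = 22.53 mm. So its perimeter = 22.53 mm. Layer 31 is larger (22.53 vs 7.24 mm).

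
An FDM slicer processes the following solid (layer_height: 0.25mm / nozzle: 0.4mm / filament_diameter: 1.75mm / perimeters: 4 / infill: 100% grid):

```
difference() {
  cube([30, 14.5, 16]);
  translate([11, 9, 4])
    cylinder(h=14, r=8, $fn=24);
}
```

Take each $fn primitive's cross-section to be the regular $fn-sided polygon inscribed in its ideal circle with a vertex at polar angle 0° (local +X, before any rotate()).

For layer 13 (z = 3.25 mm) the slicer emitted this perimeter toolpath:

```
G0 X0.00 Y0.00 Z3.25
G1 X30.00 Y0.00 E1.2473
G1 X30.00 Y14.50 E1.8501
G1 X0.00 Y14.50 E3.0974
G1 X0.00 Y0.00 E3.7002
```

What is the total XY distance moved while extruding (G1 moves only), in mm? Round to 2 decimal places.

89.00 mm

Sum the Euclidean lengths of each G1 segment: total = 89.00 mm.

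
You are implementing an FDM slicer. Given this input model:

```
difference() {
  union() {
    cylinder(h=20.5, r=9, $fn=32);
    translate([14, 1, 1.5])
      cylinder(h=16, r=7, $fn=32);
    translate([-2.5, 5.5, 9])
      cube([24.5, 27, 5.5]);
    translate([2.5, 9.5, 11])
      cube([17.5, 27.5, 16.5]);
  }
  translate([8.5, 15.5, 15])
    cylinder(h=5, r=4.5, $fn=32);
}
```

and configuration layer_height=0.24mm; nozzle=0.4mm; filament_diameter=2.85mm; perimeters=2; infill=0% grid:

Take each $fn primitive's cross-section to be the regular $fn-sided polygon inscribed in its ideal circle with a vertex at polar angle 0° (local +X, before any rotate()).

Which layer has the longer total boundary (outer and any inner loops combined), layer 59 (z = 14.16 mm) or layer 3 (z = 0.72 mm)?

layer 59 (z = 14.16 mm)

Layer 59 (z = 14.16): the r=9 cylinder contributes a regular 32-gon of circumradius 9 (perimeter = 2·32·9.000·sin(180°/32) = 56.46 mm); the cylinder at (14, 1): section is a regular 32-gon, circumradius r=7 (perimeter = 2·32·7.000·sin(180°/32) = 43.91 mm); the cube at (-2.5, 5.5) (footprint 24.5×27) is included at this height (perimeter 103.00 mm); the cube at (2.5, 9.5) (footprint 17.5×27.5) is included at this height (perimeter 90.00 mm); Merging all regions: the regions partially overlap (shared area 456.09 mm²), so the edge portions inside another operand are dropped and the merged outline is re-measured after clipping — boundary (outer + 1 inner loop) = 150.57 mm; the cylinder at (8.5, 15.5) is not intersected at this z (z outside [15, 20]); After the difference (first − rest): none of the subtracted shapes is present at this height, so that combined region is unchanged — boundary (outer + 1 inner loop) = 150.57 mm. So its perimeter = 150.57 mm. Layer 3 (z = 0.72): the cylinder: section is a regular 32-gon, circumradius r=9 (perimeter = 2·32·9.000·sin(180°/32) = 56.46 mm); the cylinder at (14, 1) is not intersected at this z (z outside [1.5, 17.5]); the cube at (-2.5, 5.5) is absent (z outside [9, 14.5]); the cube at (2.5, 9.5) is absent (z outside [11, 27.5]); Merging all regions: only the r=9 cylinder is present, so the union is just that shape — boundary = 56.46 mm; the cylinder at (8.5, 15.5) is absent (z outside [15, 20]); Taking the first minus the rest: none of the subtracted shapes is present at this height, so the result so far is unchanged — boundary = 56.46 mm. So its perimeter = 56.46 mm. Layer 59 is larger (150.57 vs 56.46 mm).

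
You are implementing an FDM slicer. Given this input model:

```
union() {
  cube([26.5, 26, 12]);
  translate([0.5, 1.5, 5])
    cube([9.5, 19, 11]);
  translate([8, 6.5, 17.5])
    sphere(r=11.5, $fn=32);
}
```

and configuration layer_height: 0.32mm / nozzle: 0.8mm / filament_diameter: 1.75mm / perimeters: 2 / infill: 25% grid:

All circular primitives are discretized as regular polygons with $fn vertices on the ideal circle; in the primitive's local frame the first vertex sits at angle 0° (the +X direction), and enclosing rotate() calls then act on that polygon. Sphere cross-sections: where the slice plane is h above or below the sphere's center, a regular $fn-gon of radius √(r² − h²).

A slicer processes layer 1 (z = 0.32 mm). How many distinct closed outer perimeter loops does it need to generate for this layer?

1

At z = 0.32 mm: the cube (footprint 26.5×26) is included at this height; the cube at (0.5, 1.5) is not intersected at this z (z outside [5, 16]); the sphere at (8, 6.5) is not intersected at this z (|z−center|=17.180 > r=11.5); Combining (union): only the 26.5×26 cube is present, so the union is just that shape — 1 connected region. The result has 1 disconnected region.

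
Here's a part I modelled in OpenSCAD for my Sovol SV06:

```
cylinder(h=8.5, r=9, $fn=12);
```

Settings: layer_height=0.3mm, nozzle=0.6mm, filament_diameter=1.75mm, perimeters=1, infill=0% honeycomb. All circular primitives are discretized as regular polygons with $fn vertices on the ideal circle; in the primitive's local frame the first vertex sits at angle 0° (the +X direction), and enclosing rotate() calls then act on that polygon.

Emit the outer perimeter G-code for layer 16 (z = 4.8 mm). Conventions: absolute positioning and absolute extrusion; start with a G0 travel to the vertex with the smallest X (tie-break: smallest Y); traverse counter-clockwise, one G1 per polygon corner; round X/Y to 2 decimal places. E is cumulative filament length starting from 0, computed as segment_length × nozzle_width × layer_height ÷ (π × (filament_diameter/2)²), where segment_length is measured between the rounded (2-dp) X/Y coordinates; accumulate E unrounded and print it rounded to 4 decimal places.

G0 X-9.00 Y0.00 Z4.80
G1 X-7.79 Y-4.50 E0.3487
G1 X-4.50 Y-7.79 E0.6969
G1 X0.00 Y-9.00 E1.0456
G1 X4.50 Y-7.79 E1.3944
G1 X7.79 Y-4.50 E1.7425
G1 X9.00 Y0.00 E2.0913
G1 X7.79 Y4.50 E2.4400
G1 X4.50 Y7.79 E2.7882
G1 X0.00 Y9.00 E3.1369
G1 X-4.50 Y7.79 E3.4856
G1 X-7.79 Y4.50 E3.8338
G1 X-9.00 Y0.00 E4.1825

At z = 4.8 mm: the cylinder: section is a regular 12-gon, circumradius r=9. The outline is a single polygon with 12 vertices. Extrusion per mm of travel: 0.6 × 0.3 / (π × 0.875²) = 0.074835. Accumulating E over each segment gives final E = 4.1825.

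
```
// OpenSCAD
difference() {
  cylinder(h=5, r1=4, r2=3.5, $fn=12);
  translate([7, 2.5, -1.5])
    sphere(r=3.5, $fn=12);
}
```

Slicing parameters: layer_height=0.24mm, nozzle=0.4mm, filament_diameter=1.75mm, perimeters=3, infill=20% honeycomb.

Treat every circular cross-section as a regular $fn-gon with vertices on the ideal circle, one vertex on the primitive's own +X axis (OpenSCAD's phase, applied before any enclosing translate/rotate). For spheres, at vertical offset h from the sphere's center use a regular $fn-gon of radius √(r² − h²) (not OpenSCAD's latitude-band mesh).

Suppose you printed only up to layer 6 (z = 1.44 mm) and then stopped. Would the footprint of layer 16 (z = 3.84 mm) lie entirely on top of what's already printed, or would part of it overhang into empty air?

entirely on top

Compare the two slices. At z = 1.44: the cone (r1=4→r2=3.5) has section circumradius 3.856 here — a regular 12-gon (area = (12/2)·3.856²·sin(360°/12) = 44.61 mm²); the sphere at (7, 2.5): section is a regular 12-gon, circumradius = √(r²−h²) = √(3.5²−2.94²) = 1.899 (area = (12/2)·1.899²·sin(360°/12) = 10.82 mm²); After the difference (first − rest): starting from the cone (44.61 mm²), the r=3.5 sphere at (7, 2.5) misses the remaining region (no effect) — area = 44.61 mm². At z = 3.84: the cone contributes a regular 12-gon of circumradius 3.616 (interpolated between r1=4 and r2=3.5 at t=0.768) (area = (12/2)·3.616²·sin(360°/12) = 39.23 mm²); the sphere at (7, 2.5) is absent (|z−center|=5.340 > r=3.5); Subtracting the remaining from the first: none of the subtracted shapes is present at this height, so the cone is unchanged — area = 39.23 mm². Checking containment: the cross-section at z = 3.84 is a subset of the cross-section at z = 1.44.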